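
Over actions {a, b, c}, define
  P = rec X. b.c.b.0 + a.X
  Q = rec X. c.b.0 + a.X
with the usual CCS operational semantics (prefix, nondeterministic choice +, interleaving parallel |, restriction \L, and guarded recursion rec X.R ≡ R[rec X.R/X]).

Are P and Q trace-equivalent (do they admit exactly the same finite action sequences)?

Reachable graph of P (4 states):
  p0 = rec X. b.c.b.0 + a.X ⊢ ··a··> p0, ··b··> p1
  p1 = c.b.0 ⊢ ··c··> p2
  p2 = b.0 ⊢ ··b··> p3
  p3 = 0 ⊢ stopped
Reachable graph of Q (3 states):
  q0 = rec X. c.b.0 + a.X ⊢ ··a··> q0, ··c··> q1
  q1 = b.0 ⊢ ··b··> q2
  q2 = 0 ⊢ stopped
Run σ = ⟨b⟩ on P: start {p0}
  step 1 (b): {p1}
  ✓ P
Run σ = ⟨b⟩ on Q: start {q0}
  step 1 (b): no successor for Q

trace-distinct — witness ⟨b⟩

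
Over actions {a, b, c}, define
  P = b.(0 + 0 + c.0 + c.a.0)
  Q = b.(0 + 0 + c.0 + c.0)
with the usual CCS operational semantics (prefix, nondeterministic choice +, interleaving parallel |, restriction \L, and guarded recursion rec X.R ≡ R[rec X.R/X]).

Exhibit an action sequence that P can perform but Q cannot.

bca

LTS(P): 4 reachable states
  p0 = b.(0 + 0 + c.0 + c.a.0) has moves --b--▸ p1
  p1 = 0 + 0 + c.0 + c.a.0 has moves --c--▸ p2, --c--▸ p3
  p2 = 0 has moves ∅
  p3 = a.0 has moves --a--▸ p2
LTS(Q): 3 reachable states
  q0 = b.(0 + 0 + c.0 + c.0) has moves --b--▸ q1
  q1 = 0 + 0 + c.0 + c.0 has moves --c--▸ q2
  q2 = 0 has moves ∅
Trace ⟨bca⟩ through P, begin at {p0}:
  after b @ step 1: {p1}
  after c @ step 2: {p2, p3}
  after a @ step 3: {p2}
  ✓ P
Trace ⟨bca⟩ through Q, begin at {q0}:
  after b @ step 1: {q1}
  after c @ step 2: {q2}
  after a @ step 3: ∅  — Q cannot continue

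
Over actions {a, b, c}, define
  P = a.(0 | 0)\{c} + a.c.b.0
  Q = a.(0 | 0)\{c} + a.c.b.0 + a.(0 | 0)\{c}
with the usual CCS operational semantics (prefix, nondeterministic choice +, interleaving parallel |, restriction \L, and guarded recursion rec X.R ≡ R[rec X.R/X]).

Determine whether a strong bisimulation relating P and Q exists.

bisimilar

LTS(P): 5 reachable states
  p0 = a.(0 | 0)\{c} + a.c.b.0 ⊢ --a--▸ p1, --a--▸ p2
  p1 = (0 | 0)\{c} ⊢ ∅
  p2 = c.b.0 ⊢ --c--▸ p3
  p3 = b.0 ⊢ --b--▸ p4
  p4 = 0 ⊢ ∅
LTS(Q): 5 reachable states
  q0 = a.(0 | 0)\{c} + a.c.b.0 + a.(0 | 0)\{c} ⊢ --a--▸ q1, --a--▸ q2
  q1 = (0 | 0)\{c} ⊢ ∅
  q2 = c.b.0 ⊢ --c--▸ q3
  q3 = b.0 ⊢ --b--▸ q4
  q4 = 0 ⊢ ∅
Bisimilarity quotient blocks:
  B0 = {p0, q0}
  B1 = {p2, q2}
  B2 = {p3, q3}
  B3 = {p1, p4, q1, q4}
p0 ∈ B0, q0 ∈ B0 → same block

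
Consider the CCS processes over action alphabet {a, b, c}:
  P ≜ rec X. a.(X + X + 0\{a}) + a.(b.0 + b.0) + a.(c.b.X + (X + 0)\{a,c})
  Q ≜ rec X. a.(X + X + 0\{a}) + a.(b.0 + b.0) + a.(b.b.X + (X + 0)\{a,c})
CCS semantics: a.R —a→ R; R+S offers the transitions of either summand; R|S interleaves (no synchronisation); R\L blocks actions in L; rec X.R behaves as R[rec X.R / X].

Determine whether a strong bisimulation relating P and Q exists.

P's transition system — 6 states:
  m0 = rec X. a.(X + X + 0\{a}) + a.(b.0 + b.0) + a.(c.b.X + (X + 0)\{a,c}) | ··a··> m1, ··a··> m2, ··a··> m3
  m1 = (rec X. a.(X + X + 0\{a}) + a.(b.0 + b.0) + a.(c.b.X + (X + 0)\{a,c})) + (rec X. a.(X + X + 0\{a}) + a.(b.0 + b.0) + a.(c.b.X + (X + 0)\{a,c})) + 0\{a} | ··a··> m1, ··a··> m2, ··a··> m3
  m2 = b.0 + b.0 | ··b··> m4
  m3 = c.b.(rec X. a.(X + X + 0\{a}) + a.(b.0 + b.0) + a.(c.b.X + (X + 0)\{a,c})) + ((rec X. a.(X + X + 0\{a}) + a.(b.0 + b.0) + a.(c.b.X + (X + 0)\{a,c})) + 0)\{a,c} | ··c··> m5
  m4 = 0 | stopped
  m5 = b.(rec X. a.(X + X + 0\{a}) + a.(b.0 + b.0) + a.(c.b.X + (X + 0)\{a,c})) | ··b··> m0
Q's transition system — 6 states:
  n0 = rec X. a.(X + X + 0\{a}) + a.(b.0 + b.0) + a.(b.b.X + (X + 0)\{a,c}) | ··a··> n1, ··a··> n2, ··a··> n3
  n1 = (rec X. a.(X + X + 0\{a}) + a.(b.0 + b.0) + a.(b.b.X + (X + 0)\{a,c})) + (rec X. a.(X + X + 0\{a}) + a.(b.0 + b.0) + a.(b.b.X + (X + 0)\{a,c})) + 0\{a} | ··a··> n1, ··a··> n2, ··a··> n3
  n2 = b.0 + b.0 | ··b··> n4
  n3 = b.b.(rec X. a.(X + X + 0\{a}) + a.(b.0 + b.0) + a.(b.b.X + (X + 0)\{a,c})) + ((rec X. a.(X + X + 0\{a}) + a.(b.0 + b.0) + a.(b.b.X + (X + 0)\{a,c})) + 0)\{a,c} | ··b··> n5
  n4 = 0 | stopped
  n5 = b.(rec X. a.(X + X + 0\{a}) + a.(b.0 + b.0) + a.(b.b.X + (X + 0)\{a,c})) | ··b··> n0
Partition-refinement fixed point:
  B0 = {m0, m1}
  B1 = {m2, n2}
  B2 = {m4, n4}
  B3 = {m3}
  B4 = {m5}
  B5 = {n0, n1}
  B6 = {n3}
  B7 = {n5}
m0 ∈ B0, n0 ∈ B5 → different blocks

not bisimilar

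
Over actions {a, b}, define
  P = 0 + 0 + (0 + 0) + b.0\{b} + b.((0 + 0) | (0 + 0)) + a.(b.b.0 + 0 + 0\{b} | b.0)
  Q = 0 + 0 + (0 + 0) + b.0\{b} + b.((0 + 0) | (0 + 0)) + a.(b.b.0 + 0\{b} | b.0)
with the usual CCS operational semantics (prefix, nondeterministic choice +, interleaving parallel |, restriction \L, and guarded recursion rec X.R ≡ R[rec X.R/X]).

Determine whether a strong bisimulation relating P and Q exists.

P ~ Q

Reachable graph of P (7 states):
  s0 = 0 + 0 + (0 + 0) + b.0\{b} + b.((0 + 0) | (0 + 0)) + a.(b.b.0 + 0 + 0\{b} | b.0) :: -a-> s1, -b-> s2, -b-> s3
  s1 = b.b.0 + 0 + 0\{b} | b.0 :: -b-> s4, -b-> s5
  s2 = (0 + 0) | (0 + 0) :: deadlocked
  s3 = 0\{b} :: deadlocked
  s4 = 0\{b} | 0 :: deadlocked
  s5 = b.0 :: -b-> s6
  s6 = 0 :: deadlocked
Reachable graph of Q (7 states):
  t0 = 0 + 0 + (0 + 0) + b.0\{b} + b.((0 + 0) | (0 + 0)) + a.(b.b.0 + 0\{b} | b.0) :: -a-> t1, -b-> t2, -b-> t3
  t1 = b.b.0 + 0\{b} | b.0 :: -b-> t4, -b-> t5
  t2 = (0 + 0) | (0 + 0) :: deadlocked
  t3 = 0\{b} :: deadlocked
  t4 = 0\{b} | 0 :: deadlocked
  t5 = b.0 :: -b-> t6
  t6 = 0 :: deadlocked
Coarsest stable partition (strong bisimilarity classes):
  B0 = {s0, t0}
  B1 = {s1, t1}
  B2 = {s2, s3, s4, s6, t2, t3, t4, t6}
  B3 = {s5, t5}
s0 ∈ B0, t0 ∈ B0 → same block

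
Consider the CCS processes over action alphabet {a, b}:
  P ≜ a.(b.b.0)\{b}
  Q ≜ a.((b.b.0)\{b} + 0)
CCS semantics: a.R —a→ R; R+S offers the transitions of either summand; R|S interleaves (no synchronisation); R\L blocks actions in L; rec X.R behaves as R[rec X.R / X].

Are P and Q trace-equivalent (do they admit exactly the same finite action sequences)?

P's transition system — 2 states:
  p0 = a.(b.b.0)\{b} → =a=> p1
  p1 = (b.b.0)\{b} → deadlocked
Q's transition system — 2 states:
  q0 = a.((b.b.0)\{b} + 0) → =a=> q1
  q1 = (b.b.0)\{b} + 0 → deadlocked
Partition-refinement fixed point:
  B0 = {p0, q0}
  B1 = {p1, q1}
p0 ∈ B0, q0 ∈ B0 → same block
Bisimilar ⇒ trace-equivalent.

traces(P) = traces(Q)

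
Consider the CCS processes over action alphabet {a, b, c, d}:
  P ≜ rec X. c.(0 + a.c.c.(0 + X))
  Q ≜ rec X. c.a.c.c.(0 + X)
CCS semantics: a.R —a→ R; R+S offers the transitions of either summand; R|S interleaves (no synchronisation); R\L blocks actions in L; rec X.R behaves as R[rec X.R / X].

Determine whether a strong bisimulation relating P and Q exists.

YES

Reachable graph of P (5 states):
  m0 = rec X. c.(0 + a.c.c.(0 + X)) → -c-> m1
  m1 = 0 + a.c.c.(0 + (rec X. c.(0 + a.c.c.(0 + X)))) → -a-> m2
  m2 = c.c.(0 + (rec X. c.(0 + a.c.c.(0 + X)))) → -c-> m3
  m3 = c.(0 + (rec X. c.(0 + a.c.c.(0 + X)))) → -c-> m4
  m4 = 0 + (rec X. c.(0 + a.c.c.(0 + X))) → -c-> m1
Reachable graph of Q (5 states):
  n0 = rec X. c.a.c.c.(0 + X) → -c-> n1
  n1 = a.c.c.(0 + (rec X. c.a.c.c.(0 + X))) → -a-> n2
  n2 = c.c.(0 + (rec X. c.a.c.c.(0 + X))) → -c-> n3
  n3 = c.(0 + (rec X. c.a.c.c.(0 + X))) → -c-> n4
  n4 = 0 + (rec X. c.a.c.c.(0 + X)) → -c-> n1
Coarsest stable partition (strong bisimilarity classes):
  B0 = {m0, m4, n0, n4}
  B1 = {m1, n1}
  B2 = {m2, n2}
  B3 = {m3, n3}
m0 ∈ B0, n0 ∈ B0 → same block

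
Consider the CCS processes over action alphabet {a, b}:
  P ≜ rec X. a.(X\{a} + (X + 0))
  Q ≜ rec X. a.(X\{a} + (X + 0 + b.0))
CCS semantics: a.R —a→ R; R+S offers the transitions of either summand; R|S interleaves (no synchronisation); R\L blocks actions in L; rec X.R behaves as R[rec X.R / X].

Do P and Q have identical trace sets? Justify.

Reachable graph of P (2 states):
  u0 = rec X. a.(X\{a} + (X + 0)) has moves -a-> u1
  u1 = (rec X. a.(X\{a} + (X + 0)))\{a} + ((rec X. a.(X\{a} + (X + 0))) + 0) has moves -a-> u1
Reachable graph of Q (3 states):
  v0 = rec X. a.(X\{a} + (X + 0 + b.0)) has moves -a-> v1
  v1 = (rec X. a.(X\{a} + (X + 0 + b.0)))\{a} + ((rec X. a.(X\{a} + (X + 0 + b.0))) + 0 + b.0) has moves -a-> v1, -b-> v2
  v2 = 0 has moves (no moves)
Run σ = ⟨ab⟩ on Q: start {v0}
  step 1 (a): {v1}
  step 2 (b): {v2}
  Q completes σ.
Run σ = ⟨ab⟩ on P: start {u0}
  step 1 (a): {u1}
  step 2 (b): ∅ (P stuck)

trace-distinct — witness ⟨ab⟩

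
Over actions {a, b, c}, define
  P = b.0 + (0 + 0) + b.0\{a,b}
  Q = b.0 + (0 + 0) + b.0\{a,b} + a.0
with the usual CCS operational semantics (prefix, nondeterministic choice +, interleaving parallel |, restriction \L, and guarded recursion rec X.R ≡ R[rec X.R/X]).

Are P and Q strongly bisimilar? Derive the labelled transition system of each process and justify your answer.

Reachable graph of P (3 states):
  u0 = b.0 + (0 + 0) + b.0\{a,b} ⊢ ··b··> u1, ··b··> u2
  u1 = 0 ⊢ stopped
  u2 = 0\{a,b} ⊢ stopped
Reachable graph of Q (3 states):
  v0 = b.0 + (0 + 0) + b.0\{a,b} + a.0 ⊢ ··a··> v1, ··b··> v1, ··b··> v2
  v1 = 0 ⊢ stopped
  v2 = 0\{a,b} ⊢ stopped
Bisimilarity quotient blocks:
  B0 = {u0}
  B1 = {u1, u2, v1, v2}
  B2 = {v0}
u0 ∈ B0, v0 ∈ B2 → different blocks

not bisimilar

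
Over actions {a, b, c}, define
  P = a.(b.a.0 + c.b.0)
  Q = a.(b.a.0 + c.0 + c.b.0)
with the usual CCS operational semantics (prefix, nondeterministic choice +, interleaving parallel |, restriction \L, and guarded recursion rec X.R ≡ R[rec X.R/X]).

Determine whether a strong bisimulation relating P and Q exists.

Reachable graph of P (5 states):
  m0 = a.(b.a.0 + c.b.0) → --a--▸ m1
  m1 = b.a.0 + c.b.0 → --b--▸ m2, --c--▸ m3
  m2 = a.0 → --a--▸ m4
  m3 = b.0 → --b--▸ m4
  m4 = 0 → stopped
Reachable graph of Q (5 states):
  n0 = a.(b.a.0 + c.0 + c.b.0) → --a--▸ n1
  n1 = b.a.0 + c.0 + c.b.0 → --b--▸ n2, --c--▸ n3, --c--▸ n4
  n2 = a.0 → --a--▸ n3
  n3 = 0 → stopped
  n4 = b.0 → --b--▸ n3
Partition-refinement fixed point:
  B0 = {m0}
  B1 = {m1}
  B2 = {m2, n2}
  B3 = {m4, n3}
  B4 = {m3, n4}
  B5 = {n0}
  B6 = {n1}
m0 ∈ B0, n0 ∈ B5 → different blocks

not bisimilar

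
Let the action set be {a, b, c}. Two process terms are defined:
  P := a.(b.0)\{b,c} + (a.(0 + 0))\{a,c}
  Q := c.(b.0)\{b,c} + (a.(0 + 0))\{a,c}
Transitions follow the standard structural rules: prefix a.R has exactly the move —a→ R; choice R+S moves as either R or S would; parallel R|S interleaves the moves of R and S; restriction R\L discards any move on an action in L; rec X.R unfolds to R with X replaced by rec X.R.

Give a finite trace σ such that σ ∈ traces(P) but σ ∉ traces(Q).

a

LTS(P): 2 reachable states
  s0 = a.(b.0)\{b,c} + (a.(0 + 0))\{a,c} ⊢ --a--▸ s1
  s1 = (b.0)\{b,c} ⊢ deadlocked
LTS(Q): 2 reachable states
  t0 = c.(b.0)\{b,c} + (a.(0 + 0))\{a,c} ⊢ --c--▸ t1
  t1 = (b.0)\{b,c} ⊢ deadlocked
Run σ = ⟨a⟩ on P: start {s0}
  step 1 (a): {s1}
  — P admits the full trace.
Run σ = ⟨a⟩ on Q: start {t0}
  step 1 (a): ∅  — Q cannot continue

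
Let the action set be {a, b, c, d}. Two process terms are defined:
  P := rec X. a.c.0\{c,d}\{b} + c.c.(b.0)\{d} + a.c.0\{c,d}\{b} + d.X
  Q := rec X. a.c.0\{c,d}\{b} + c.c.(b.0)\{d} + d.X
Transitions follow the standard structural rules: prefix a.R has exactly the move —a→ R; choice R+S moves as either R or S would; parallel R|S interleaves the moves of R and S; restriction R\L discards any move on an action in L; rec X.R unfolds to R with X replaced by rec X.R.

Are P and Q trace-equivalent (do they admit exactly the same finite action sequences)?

YES

Reachable graph of P (6 states):
  s0 = rec X. a.c.0\{c,d}\{b} + c.c.(b.0)\{d} + a.c.0\{c,d}\{b} + d.X has moves --a--▸ s1, --c--▸ s2, --d--▸ s0
  s1 = c.0\{c,d}\{b} has moves --c--▸ s3
  s2 = c.(b.0)\{d} has moves --c--▸ s4
  s3 = 0\{c,d}\{b} has moves stopped
  s4 = (b.0)\{d} has moves --b--▸ s5
  s5 = 0\{d} has moves stopped
Reachable graph of Q (6 states):
  t0 = rec X. a.c.0\{c,d}\{b} + c.c.(b.0)\{d} + d.X has moves --a--▸ t1, --c--▸ t2, --d--▸ t0
  t1 = c.0\{c,d}\{b} has moves --c--▸ t3
  t2 = c.(b.0)\{d} has moves --c--▸ t4
  t3 = 0\{c,d}\{b} has moves stopped
  t4 = (b.0)\{d} has moves --b--▸ t5
  t5 = 0\{d} has moves stopped
Coarsest stable partition (strong bisimilarity classes):
  B0 = {s0, t0}
  B1 = {s1, t1}
  B2 = {s3, s5, t3, t5}
  B3 = {s2, t2}
  B4 = {s4, t4}
s0 ∈ B0, t0 ∈ B0 → same block
Bisimilar ⇒ trace-equivalent.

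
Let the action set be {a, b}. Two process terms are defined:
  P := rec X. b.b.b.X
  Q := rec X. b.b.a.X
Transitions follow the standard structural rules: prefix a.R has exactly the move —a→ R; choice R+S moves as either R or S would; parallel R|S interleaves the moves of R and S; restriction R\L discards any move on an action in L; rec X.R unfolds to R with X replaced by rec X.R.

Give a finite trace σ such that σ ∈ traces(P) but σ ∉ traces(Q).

bbb

Reachable graph of P (3 states):
  p0 = rec X. b.b.b.X has moves ··b··> p1
  p1 = b.b.(rec X. b.b.b.X) has moves ··b··> p2
  p2 = b.(rec X. b.b.b.X) has moves ··b··> p0
Reachable graph of Q (3 states):
  q0 = rec X. b.b.a.X has moves ··b··> q1
  q1 = b.a.(rec X. b.b.a.X) has moves ··b··> q2
  q2 = a.(rec X. b.b.a.X) has moves ··a··> q0
Executing bbb from P (initial set {p0}):
  step 1 (b): {p1}
  step 2 (b): {p2}
  step 3 (b): {p0}
  P completes σ.
Executing bbb from Q (initial set {q0}):
  step 1 (b): {q1}
  step 2 (b): {q2}
  step 3 (b): ∅ (Q stuck)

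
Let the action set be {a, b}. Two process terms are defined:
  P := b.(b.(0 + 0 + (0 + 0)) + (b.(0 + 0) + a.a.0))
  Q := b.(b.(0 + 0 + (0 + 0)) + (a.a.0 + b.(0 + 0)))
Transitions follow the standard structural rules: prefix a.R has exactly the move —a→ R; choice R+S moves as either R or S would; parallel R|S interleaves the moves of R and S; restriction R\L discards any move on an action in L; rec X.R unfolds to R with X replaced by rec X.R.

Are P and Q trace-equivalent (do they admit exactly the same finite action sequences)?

trace-equivalent

LTS(P): 6 reachable states
  p0 = b.(b.(0 + 0 + (0 + 0)) + (b.(0 + 0) + a.a.0)) → ··b··> p1
  p1 = b.(0 + 0 + (0 + 0)) + (b.(0 + 0) + a.a.0) → ··a··> p2, ··b··> p3, ··b··> p4
  p2 = a.0 → ··a··> p5
  p3 = 0 + 0 → deadlocked
  p4 = 0 + 0 + (0 + 0) → deadlocked
  p5 = 0 → deadlocked
LTS(Q): 6 reachable states
  q0 = b.(b.(0 + 0 + (0 + 0)) + (a.a.0 + b.(0 + 0))) → ··b··> q1
  q1 = b.(0 + 0 + (0 + 0)) + (a.a.0 + b.(0 + 0)) → ··a··> q2, ··b··> q3, ··b··> q4
  q2 = a.0 → ··a··> q5
  q3 = 0 + 0 → deadlocked
  q4 = 0 + 0 + (0 + 0) → deadlocked
  q5 = 0 → deadlocked
Partition-refinement fixed point:
  B0 = {p0, q0}
  B1 = {p1, q1}
  B2 = {p2, q2}
  B3 = {p3, p4, p5, q3, q4, q5}
p0 ∈ B0, q0 ∈ B0 → same block
Bisimilar ⇒ trace-equivalent.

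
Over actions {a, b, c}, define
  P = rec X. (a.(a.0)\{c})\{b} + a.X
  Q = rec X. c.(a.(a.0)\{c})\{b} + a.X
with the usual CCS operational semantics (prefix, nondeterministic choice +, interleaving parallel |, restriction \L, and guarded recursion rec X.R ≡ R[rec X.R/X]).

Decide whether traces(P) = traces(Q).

trace-distinct — witness ⟨c⟩

P's transition system — 3 states:
  m0 = rec X. (a.(a.0)\{c})\{b} + a.X → --a--▸ m0, --a--▸ m1
  m1 = (a.0)\{c}\{b} → --a--▸ m2
  m2 = 0\{c}\{b} → stopped
Q's transition system — 4 states:
  n0 = rec X. c.(a.(a.0)\{c})\{b} + a.X → --a--▸ n0, --c--▸ n1
  n1 = (a.(a.0)\{c})\{b} → --a--▸ n2
  n2 = (a.0)\{c}\{b} → --a--▸ n3
  n3 = 0\{c}\{b} → stopped
Trace ⟨c⟩ through Q, begin at {n0}:
  step 1 (c): {n1}
  Q completes σ.
Trace ⟨c⟩ through P, begin at {m0}:
  step 1 (c): no successor for P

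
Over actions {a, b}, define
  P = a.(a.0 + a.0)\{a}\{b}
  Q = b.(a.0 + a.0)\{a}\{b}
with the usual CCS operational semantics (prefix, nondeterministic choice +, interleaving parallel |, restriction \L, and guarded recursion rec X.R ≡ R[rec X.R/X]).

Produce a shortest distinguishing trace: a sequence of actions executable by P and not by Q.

a

P's transition system — 2 states:
  s0 = a.(a.0 + a.0)\{a}\{b} has moves —a→ s1
  s1 = (a.0 + a.0)\{a}\{b} has moves ∅
Q's transition system — 2 states:
  t0 = b.(a.0 + a.0)\{a}\{b} has moves —b→ t1
  t1 = (a.0 + a.0)\{a}\{b} has moves ∅
Run σ = ⟨a⟩ on P: start {s0}
  [1] a ⇒ {s1}
  P completes σ.
Run σ = ⟨a⟩ on Q: start {t0}
  [1] a ⇒ no successor for Q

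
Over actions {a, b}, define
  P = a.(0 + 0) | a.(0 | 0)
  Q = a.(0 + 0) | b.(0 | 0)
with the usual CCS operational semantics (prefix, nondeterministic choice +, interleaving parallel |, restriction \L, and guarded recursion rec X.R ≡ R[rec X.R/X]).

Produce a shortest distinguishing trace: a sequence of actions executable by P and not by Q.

aa

Reachable graph of P (4 states):
  u0 = a.(0 + 0) | a.(0 | 0) → -a-> u1, -a-> u2
  u1 = (0 + 0) | a.(0 | 0) → -a-> u3
  u2 = a.(0 + 0) | (0 | 0) → -a-> u3
  u3 = (0 + 0) | (0 | 0) → deadlocked
Reachable graph of Q (4 states):
  v0 = a.(0 + 0) | b.(0 | 0) → -a-> v1, -b-> v2
  v1 = (0 + 0) | b.(0 | 0) → -b-> v3
  v2 = a.(0 + 0) | (0 | 0) → -a-> v3
  v3 = (0 + 0) | (0 | 0) → deadlocked
Run σ = ⟨aa⟩ on P: start {u0}
  [1] a ⇒ {u1, u2}
  [2] a ⇒ {u3}
  — P admits the full trace.
Run σ = ⟨aa⟩ on Q: start {v0}
  [1] a ⇒ {v1}
  [2] a ⇒ no successor for Q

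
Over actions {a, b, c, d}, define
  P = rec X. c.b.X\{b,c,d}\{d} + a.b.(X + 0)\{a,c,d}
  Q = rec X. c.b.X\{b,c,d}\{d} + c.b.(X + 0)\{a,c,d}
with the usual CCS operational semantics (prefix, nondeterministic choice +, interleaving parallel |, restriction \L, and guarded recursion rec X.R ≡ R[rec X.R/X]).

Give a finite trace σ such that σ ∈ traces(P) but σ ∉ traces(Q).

Reachable graph of P (6 states):
  s0 = rec X. c.b.X\{b,c,d}\{d} + a.b.(X + 0)\{a,c,d} :: —a→ s1, —c→ s2
  s1 = b.((rec X. c.b.X\{b,c,d}\{d} + a.b.(X + 0)\{a,c,d}) + 0)\{a,c,d} :: —b→ s3
  s2 = b.(rec X. c.b.X\{b,c,d}\{d} + a.b.(X + 0)\{a,c,d})\{b,c,d}\{d} :: —b→ s4
  s3 = ((rec X. c.b.X\{b,c,d}\{d} + a.b.(X + 0)\{a,c,d}) + 0)\{a,c,d} :: ∅
  s4 = (rec X. c.b.X\{b,c,d}\{d} + a.b.(X + 0)\{a,c,d})\{b,c,d}\{d} :: —a→ s5
  s5 = (b.((rec X. c.b.X\{b,c,d}\{d} + a.b.(X + 0)\{a,c,d}) + 0)\{a,c,d})\{b,c,d}\{d} :: ∅
Reachable graph of Q (5 states):
  t0 = rec X. c.b.X\{b,c,d}\{d} + c.b.(X + 0)\{a,c,d} :: —c→ t1, —c→ t2
  t1 = b.((rec X. c.b.X\{b,c,d}\{d} + c.b.(X + 0)\{a,c,d}) + 0)\{a,c,d} :: —b→ t3
  t2 = b.(rec X. c.b.X\{b,c,d}\{d} + c.b.(X + 0)\{a,c,d})\{b,c,d}\{d} :: —b→ t4
  t3 = ((rec X. c.b.X\{b,c,d}\{d} + c.b.(X + 0)\{a,c,d}) + 0)\{a,c,d} :: ∅
  t4 = (rec X. c.b.X\{b,c,d}\{d} + c.b.(X + 0)\{a,c,d})\{b,c,d}\{d} :: ∅
Executing a from P (initial set {s0}):
  [1] a ⇒ {s1}
  ✓ P
Executing a from Q (initial set {t0}):
  [1] a ⇒ ∅  — Q cannot continue

a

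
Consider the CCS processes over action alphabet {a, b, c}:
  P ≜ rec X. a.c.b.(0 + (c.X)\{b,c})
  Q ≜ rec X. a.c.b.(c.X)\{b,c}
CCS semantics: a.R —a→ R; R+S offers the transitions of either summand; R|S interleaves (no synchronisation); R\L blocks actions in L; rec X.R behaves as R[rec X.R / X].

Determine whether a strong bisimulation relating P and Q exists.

P ~ Q

LTS(P): 4 reachable states
  p0 = rec X. a.c.b.(0 + (c.X)\{b,c}) | =a=> p1
  p1 = c.b.(0 + (c.(rec X. a.c.b.(0 + (c.X)\{b,c})))\{b,c}) | =c=> p2
  p2 = b.(0 + (c.(rec X. a.c.b.(0 + (c.X)\{b,c})))\{b,c}) | =b=> p3
  p3 = 0 + (c.(rec X. a.c.b.(0 + (c.X)\{b,c})))\{b,c} | ∅
LTS(Q): 4 reachable states
  q0 = rec X. a.c.b.(c.X)\{b,c} | =a=> q1
  q1 = c.b.(c.(rec X. a.c.b.(c.X)\{b,c}))\{b,c} | =c=> q2
  q2 = b.(c.(rec X. a.c.b.(c.X)\{b,c}))\{b,c} | =b=> q3
  q3 = (c.(rec X. a.c.b.(c.X)\{b,c}))\{b,c} | ∅
Partition-refinement fixed point:
  B0 = {p0, q0}
  B1 = {p1, q1}
  B2 = {p2, q2}
  B3 = {p3, q3}
p0 ∈ B0, q0 ∈ B0 → same block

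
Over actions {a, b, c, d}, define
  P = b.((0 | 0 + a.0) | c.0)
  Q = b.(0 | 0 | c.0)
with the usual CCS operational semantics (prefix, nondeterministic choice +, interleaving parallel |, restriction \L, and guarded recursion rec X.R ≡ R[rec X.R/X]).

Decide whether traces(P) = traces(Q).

trace-distinct — witness ⟨ba⟩

LTS(P): 5 reachable states
  u0 = b.((0 | 0 + a.0) | c.0) has moves =b=> u1
  u1 = (0 | 0 + a.0) | c.0 has moves =a=> u2, =c=> u3
  u2 = 0 | c.0 has moves =c=> u4
  u3 = (0 | 0 + a.0) | 0 has moves =a=> u4
  u4 = 0 | 0 has moves ∅
LTS(Q): 3 reachable states
  v0 = b.(0 | 0 | c.0) has moves =b=> v1
  v1 = 0 | 0 | c.0 has moves =c=> v2
  v2 = 0 | 0 | 0 has moves ∅
Executing ba from P (initial set {u0}):
  step 1 (b): {u1}
  step 2 (a): {u2}
  — P admits the full trace.
Executing ba from Q (initial set {v0}):
  step 1 (b): {v1}
  step 2 (a): ∅  — Q cannot continue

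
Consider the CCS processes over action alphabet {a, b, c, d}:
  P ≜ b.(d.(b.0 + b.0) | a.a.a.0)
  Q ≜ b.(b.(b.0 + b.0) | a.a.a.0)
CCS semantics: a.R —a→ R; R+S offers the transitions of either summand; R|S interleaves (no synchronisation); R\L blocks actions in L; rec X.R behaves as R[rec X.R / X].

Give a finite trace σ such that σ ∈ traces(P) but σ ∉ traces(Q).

bd

Reachable graph of P (13 states):
  p0 = b.(d.(b.0 + b.0) | a.a.a.0) → --b--▸ p1
  p1 = d.(b.0 + b.0) | a.a.a.0 → --a--▸ p2, --d--▸ p3
  p2 = d.(b.0 + b.0) | a.a.0 → --a--▸ p4, --d--▸ p5
  p3 = (b.0 + b.0) | a.a.a.0 → --a--▸ p5, --b--▸ p6
  p4 = d.(b.0 + b.0) | a.0 → --a--▸ p7, --d--▸ p8
  p5 = (b.0 + b.0) | a.a.0 → --a--▸ p8, --b--▸ p9
  p6 = 0 | a.a.a.0 → --a--▸ p9
  p7 = d.(b.0 + b.0) | 0 → --d--▸ p10
  p8 = (b.0 + b.0) | a.0 → --a--▸ p10, --b--▸ p11
  p9 = 0 | a.a.0 → --a--▸ p11
  p10 = (b.0 + b.0) | 0 → --b--▸ p12
  p11 = 0 | a.0 → --a--▸ p12
  p12 = 0 | 0 → (no moves)
Reachable graph of Q (13 states):
  q0 = b.(b.(b.0 + b.0) | a.a.a.0) → --b--▸ q1
  q1 = b.(b.0 + b.0) | a.a.a.0 → --a--▸ q2, --b--▸ q3
  q2 = b.(b.0 + b.0) | a.a.0 → --a--▸ q4, --b--▸ q5
  q3 = (b.0 + b.0) | a.a.a.0 → --a--▸ q5, --b--▸ q6
  q4 = b.(b.0 + b.0) | a.0 → --a--▸ q7, --b--▸ q8
  q5 = (b.0 + b.0) | a.a.0 → --a--▸ q8, --b--▸ q9
  q6 = 0 | a.a.a.0 → --a--▸ q9
  q7 = b.(b.0 + b.0) | 0 → --b--▸ q10
  q8 = (b.0 + b.0) | a.0 → --a--▸ q10, --b--▸ q11
  q9 = 0 | a.a.0 → --a--▸ q11
  q10 = (b.0 + b.0) | 0 → --b--▸ q12
  q11 = 0 | a.0 → --a--▸ q12
  q12 = 0 | 0 → (no moves)
Trace ⟨bd⟩ through P, begin at {p0}:
  step 1 (b): {p1}
  step 2 (d): {p3}
  — P admits the full trace.
Trace ⟨bd⟩ through Q, begin at {q0}:
  step 1 (b): {q1}
  step 2 (d): ∅ (Q stuck)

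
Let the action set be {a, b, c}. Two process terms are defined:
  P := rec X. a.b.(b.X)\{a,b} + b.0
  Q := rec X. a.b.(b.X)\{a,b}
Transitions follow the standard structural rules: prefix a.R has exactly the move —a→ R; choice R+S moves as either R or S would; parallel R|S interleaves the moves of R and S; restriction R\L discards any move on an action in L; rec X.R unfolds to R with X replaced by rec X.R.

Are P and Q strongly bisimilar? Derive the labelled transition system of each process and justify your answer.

LTS(P): 4 reachable states
  u0 = rec X. a.b.(b.X)\{a,b} + b.0 ⊢ -a-> u1, -b-> u2
  u1 = b.(b.(rec X. a.b.(b.X)\{a,b} + b.0))\{a,b} ⊢ -b-> u3
  u2 = 0 ⊢ deadlocked
  u3 = (b.(rec X. a.b.(b.X)\{a,b} + b.0))\{a,b} ⊢ deadlocked
LTS(Q): 3 reachable states
  v0 = rec X. a.b.(b.X)\{a,b} ⊢ -a-> v1
  v1 = b.(b.(rec X. a.b.(b.X)\{a,b}))\{a,b} ⊢ -b-> v2
  v2 = (b.(rec X. a.b.(b.X)\{a,b}))\{a,b} ⊢ deadlocked
Bisimilarity quotient blocks:
  B0 = {u0}
  B1 = {u2, u3, v2}
  B2 = {u1, v1}
  B3 = {v0}
u0 ∈ B0, v0 ∈ B3 → different blocks

not bisimilar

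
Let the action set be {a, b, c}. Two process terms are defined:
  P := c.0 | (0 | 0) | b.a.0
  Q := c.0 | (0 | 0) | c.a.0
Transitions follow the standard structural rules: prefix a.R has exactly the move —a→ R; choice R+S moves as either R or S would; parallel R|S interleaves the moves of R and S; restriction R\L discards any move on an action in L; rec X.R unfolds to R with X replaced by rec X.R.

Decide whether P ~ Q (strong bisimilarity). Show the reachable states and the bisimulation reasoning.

LTS(P): 6 reachable states
  m0 = c.0 | (0 | 0) | b.a.0 | —b→ m1, —c→ m2
  m1 = c.0 | (0 | 0) | a.0 | —a→ m3, —c→ m4
  m2 = 0 | (0 | 0) | b.a.0 | —b→ m4
  m3 = c.0 | (0 | 0) | 0 | —c→ m5
  m4 = 0 | (0 | 0) | a.0 | —a→ m5
  m5 = 0 | (0 | 0) | 0 | deadlocked
LTS(Q): 6 reachable states
  n0 = c.0 | (0 | 0) | c.a.0 | —c→ n1, —c→ n2
  n1 = 0 | (0 | 0) | c.a.0 | —c→ n3
  n2 = c.0 | (0 | 0) | a.0 | —a→ n4, —c→ n3
  n3 = 0 | (0 | 0) | a.0 | —a→ n5
  n4 = c.0 | (0 | 0) | 0 | —c→ n5
  n5 = 0 | (0 | 0) | 0 | deadlocked
Bisimilarity quotient blocks:
  B0 = {m0}
  B1 = {m1, n2}
  B2 = {m3, n4}
  B3 = {m5, n5}
  B4 = {m4, n3}
  B5 = {m2}
  B6 = {n0}
  B7 = {n1}
m0 ∈ B0, n0 ∈ B6 → different blocks

NO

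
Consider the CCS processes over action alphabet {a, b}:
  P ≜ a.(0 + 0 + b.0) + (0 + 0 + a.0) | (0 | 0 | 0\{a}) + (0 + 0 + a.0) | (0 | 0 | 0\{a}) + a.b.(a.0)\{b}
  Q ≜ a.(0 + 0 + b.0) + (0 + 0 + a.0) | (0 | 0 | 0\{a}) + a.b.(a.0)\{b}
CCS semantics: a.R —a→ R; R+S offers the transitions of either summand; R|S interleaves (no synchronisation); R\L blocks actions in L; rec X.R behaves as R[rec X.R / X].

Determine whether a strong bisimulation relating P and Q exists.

Reachable graph of P (7 states):
  u0 = a.(0 + 0 + b.0) + (0 + 0 + a.0) | (0 | 0 | 0\{a}) + (0 + 0 + a.0) | (0 | 0 | 0\{a}) + a.b.(a.0)\{b} | —a→ u1, —a→ u2, —a→ u3
  u1 = 0 + 0 + b.0 | —b→ u4
  u2 = 0 | (0 | 0 | 0\{a}) | deadlocked
  u3 = b.(a.0)\{b} | —b→ u5
  u4 = 0 | deadlocked
  u5 = (a.0)\{b} | —a→ u6
  u6 = 0\{b} | deadlocked
Reachable graph of Q (7 states):
  v0 = a.(0 + 0 + b.0) + (0 + 0 + a.0) | (0 | 0 | 0\{a}) + a.b.(a.0)\{b} | —a→ v1, —a→ v2, —a→ v3
  v1 = 0 + 0 + b.0 | —b→ v4
  v2 = 0 | (0 | 0 | 0\{a}) | deadlocked
  v3 = b.(a.0)\{b} | —b→ v5
  v4 = 0 | deadlocked
  v5 = (a.0)\{b} | —a→ v6
  v6 = 0\{b} | deadlocked
Partition-refinement fixed point:
  B0 = {u0, v0}
  B1 = {u3, v3}
  B2 = {u5, v5}
  B3 = {u2, u4, u6, v2, v4, v6}
  B4 = {u1, v1}
u0 ∈ B0, v0 ∈ B0 → same block

bisimilar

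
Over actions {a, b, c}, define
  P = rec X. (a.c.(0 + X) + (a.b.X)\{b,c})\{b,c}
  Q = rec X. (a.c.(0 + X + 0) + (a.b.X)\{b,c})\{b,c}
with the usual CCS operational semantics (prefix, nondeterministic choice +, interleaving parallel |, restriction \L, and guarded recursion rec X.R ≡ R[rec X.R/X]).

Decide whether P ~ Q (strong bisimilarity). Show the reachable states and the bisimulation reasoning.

Reachable graph of P (3 states):
  u0 = rec X. (a.c.(0 + X) + (a.b.X)\{b,c})\{b,c} | --a--▸ u1, --a--▸ u2
  u1 = (b.(rec X. (a.c.(0 + X) + (a.b.X)\{b,c})\{b,c}))\{b,c}\{b,c} | deadlocked
  u2 = (c.(0 + (rec X. (a.c.(0 + X) + (a.b.X)\{b,c})\{b,c})))\{b,c} | deadlocked
Reachable graph of Q (3 states):
  v0 = rec X. (a.c.(0 + X + 0) + (a.b.X)\{b,c})\{b,c} | --a--▸ v1, --a--▸ v2
  v1 = (b.(rec X. (a.c.(0 + X + 0) + (a.b.X)\{b,c})\{b,c}))\{b,c}\{b,c} | deadlocked
  v2 = (c.(0 + (rec X. (a.c.(0 + X + 0) + (a.b.X)\{b,c})\{b,c}) + 0))\{b,c} | deadlocked
Bisimilarity quotient blocks:
  B0 = {u0, v0}
  B1 = {u1, u2, v1, v2}
u0 ∈ B0, v0 ∈ B0 → same block

bisimilar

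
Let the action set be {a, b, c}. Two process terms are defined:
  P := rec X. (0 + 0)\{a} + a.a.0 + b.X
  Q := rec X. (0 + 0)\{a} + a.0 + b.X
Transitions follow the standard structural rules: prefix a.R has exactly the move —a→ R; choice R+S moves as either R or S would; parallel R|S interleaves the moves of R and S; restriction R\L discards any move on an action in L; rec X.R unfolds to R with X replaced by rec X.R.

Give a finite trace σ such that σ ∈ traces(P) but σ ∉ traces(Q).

P's transition system — 3 states:
  p0 = rec X. (0 + 0)\{a} + a.a.0 + b.X | -a-> p1, -b-> p0
  p1 = a.0 | -a-> p2
  p2 = 0 | stopped
Q's transition system — 2 states:
  q0 = rec X. (0 + 0)\{a} + a.0 + b.X | -a-> q1, -b-> q0
  q1 = 0 | stopped
Executing aa from P (initial set {p0}):
  step 1 (a): {p1}
  step 2 (a): {p2}
  ✓ P
Executing aa from Q (initial set {q0}):
  step 1 (a): {q1}
  step 2 (a): ∅ (Q stuck)

aa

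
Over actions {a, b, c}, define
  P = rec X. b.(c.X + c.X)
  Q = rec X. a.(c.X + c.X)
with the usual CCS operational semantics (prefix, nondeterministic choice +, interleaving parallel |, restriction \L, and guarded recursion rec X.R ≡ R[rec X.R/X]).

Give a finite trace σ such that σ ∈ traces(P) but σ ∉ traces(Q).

LTS(P): 2 reachable states
  p0 = rec X. b.(c.X + c.X) has moves ··b··> p1
  p1 = c.(rec X. b.(c.X + c.X)) + c.(rec X. b.(c.X + c.X)) has moves ··c··> p0
LTS(Q): 2 reachable states
  q0 = rec X. a.(c.X + c.X) has moves ··a··> q1
  q1 = c.(rec X. a.(c.X + c.X)) + c.(rec X. a.(c.X + c.X)) has moves ··c··> q0
Trace ⟨b⟩ through P, begin at {p0}:
  after b @ step 1: {p1}
  — P admits the full trace.
Trace ⟨b⟩ through Q, begin at {q0}:
  after b @ step 1: ∅  — Q cannot continue

b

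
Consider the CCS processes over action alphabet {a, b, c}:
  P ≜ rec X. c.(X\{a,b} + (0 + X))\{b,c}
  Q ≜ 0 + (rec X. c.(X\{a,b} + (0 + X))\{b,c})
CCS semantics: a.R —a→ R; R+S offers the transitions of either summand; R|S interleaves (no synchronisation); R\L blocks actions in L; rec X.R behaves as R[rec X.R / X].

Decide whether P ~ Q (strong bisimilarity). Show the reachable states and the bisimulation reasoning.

P ~ Q

P's transition system — 2 states:
  u0 = rec X. c.(X\{a,b} + (0 + X))\{b,c} :: =c=> u1
  u1 = ((rec X. c.(X\{a,b} + (0 + X))\{b,c})\{a,b} + (0 + (rec X. c.(X\{a,b} + (0 + X))\{b,c})))\{b,c} :: (no moves)
Q's transition system — 2 states:
  v0 = 0 + (rec X. c.(X\{a,b} + (0 + X))\{b,c}) :: =c=> v1
  v1 = ((rec X. c.(X\{a,b} + (0 + X))\{b,c})\{a,b} + (0 + (rec X. c.(X\{a,b} + (0 + X))\{b,c})))\{b,c} :: (no moves)
Coarsest stable partition (strong bisimilarity classes):
  B0 = {u0, v0}
  B1 = {u1, v1}
u0 ∈ B0, v0 ∈ B0 → same block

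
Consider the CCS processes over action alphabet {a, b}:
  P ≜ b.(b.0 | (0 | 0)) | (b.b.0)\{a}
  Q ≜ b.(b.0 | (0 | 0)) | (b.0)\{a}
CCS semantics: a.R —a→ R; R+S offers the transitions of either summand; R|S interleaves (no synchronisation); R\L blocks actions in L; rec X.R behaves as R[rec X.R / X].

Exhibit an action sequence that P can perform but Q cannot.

bbbb

Reachable graph of P (9 states):
  p0 = b.(b.0 | (0 | 0)) | (b.b.0)\{a} → —b→ p1, —b→ p2
  p1 = b.(b.0 | (0 | 0)) | (b.0)\{a} → —b→ p3, —b→ p4
  p2 = b.0 | (0 | 0) | (b.b.0)\{a} → —b→ p4, —b→ p5
  p3 = b.(b.0 | (0 | 0)) | 0\{a} → —b→ p6
  p4 = b.0 | (0 | 0) | (b.0)\{a} → —b→ p6, —b→ p7
  p5 = 0 | (0 | 0) | (b.b.0)\{a} → —b→ p7
  p6 = b.0 | (0 | 0) | 0\{a} → —b→ p8
  p7 = 0 | (0 | 0) | (b.0)\{a} → —b→ p8
  p8 = 0 | (0 | 0) | 0\{a} → stopped
Reachable graph of Q (6 states):
  q0 = b.(b.0 | (0 | 0)) | (b.0)\{a} → —b→ q1, —b→ q2
  q1 = b.(b.0 | (0 | 0)) | 0\{a} → —b→ q3
  q2 = b.0 | (0 | 0) | (b.0)\{a} → —b→ q3, —b→ q4
  q3 = b.0 | (0 | 0) | 0\{a} → —b→ q5
  q4 = 0 | (0 | 0) | (b.0)\{a} → —b→ q5
  q5 = 0 | (0 | 0) | 0\{a} → stopped
Trace ⟨bbbb⟩ through P, begin at {p0}:
  [1] b ⇒ {p1, p2}
  [2] b ⇒ {p3, p4, p5}
  [3] b ⇒ {p6, p7}
  [4] b ⇒ {p8}
  — P admits the full trace.
Trace ⟨bbbb⟩ through Q, begin at {q0}:
  [1] b ⇒ {q1, q2}
  [2] b ⇒ {q3, q4}
  [3] b ⇒ {q5}
  [4] b ⇒ ∅ (Q stuck)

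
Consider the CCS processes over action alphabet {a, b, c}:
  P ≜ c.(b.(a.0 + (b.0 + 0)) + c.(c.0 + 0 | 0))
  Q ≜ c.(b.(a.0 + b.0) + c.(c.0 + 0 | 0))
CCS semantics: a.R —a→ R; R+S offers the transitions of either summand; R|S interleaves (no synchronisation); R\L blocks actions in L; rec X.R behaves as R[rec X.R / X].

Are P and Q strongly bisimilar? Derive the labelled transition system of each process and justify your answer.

P ~ Q

P's transition system — 5 states:
  s0 = c.(b.(a.0 + (b.0 + 0)) + c.(c.0 + 0 | 0)) has moves =c=> s1
  s1 = b.(a.0 + (b.0 + 0)) + c.(c.0 + 0 | 0) has moves =b=> s2, =c=> s3
  s2 = a.0 + (b.0 + 0) has moves =a=> s4, =b=> s4
  s3 = c.0 + 0 | 0 has moves =c=> s4
  s4 = 0 has moves ∅
Q's transition system — 5 states:
  t0 = c.(b.(a.0 + b.0) + c.(c.0 + 0 | 0)) has moves =c=> t1
  t1 = b.(a.0 + b.0) + c.(c.0 + 0 | 0) has moves =b=> t2, =c=> t3
  t2 = a.0 + b.0 has moves =a=> t4, =b=> t4
  t3 = c.0 + 0 | 0 has moves =c=> t4
  t4 = 0 has moves ∅
Coarsest stable partition (strong bisimilarity classes):
  B0 = {s0, t0}
  B1 = {s1, t1}
  B2 = {s3, t3}
  B3 = {s4, t4}
  B4 = {s2, t2}
s0 ∈ B0, t0 ∈ B0 → same block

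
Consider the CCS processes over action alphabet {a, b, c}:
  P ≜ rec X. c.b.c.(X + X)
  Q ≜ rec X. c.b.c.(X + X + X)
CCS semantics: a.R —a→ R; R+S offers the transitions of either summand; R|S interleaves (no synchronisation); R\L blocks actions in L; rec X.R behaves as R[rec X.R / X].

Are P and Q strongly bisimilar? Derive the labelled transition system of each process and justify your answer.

P ~ Q

P's transition system — 4 states:
  m0 = rec X. c.b.c.(X + X) → ··c··> m1
  m1 = b.c.((rec X. c.b.c.(X + X)) + (rec X. c.b.c.(X + X))) → ··b··> m2
  m2 = c.((rec X. c.b.c.(X + X)) + (rec X. c.b.c.(X + X))) → ··c··> m3
  m3 = (rec X. c.b.c.(X + X)) + (rec X. c.b.c.(X + X)) → ··c··> m1
Q's transition system — 4 states:
  n0 = rec X. c.b.c.(X + X + X) → ··c··> n1
  n1 = b.c.((rec X. c.b.c.(X + X + X)) + (rec X. c.b.c.(X + X + X)) + (rec X. c.b.c.(X + X + X))) → ··b··> n2
  n2 = c.((rec X. c.b.c.(X + X + X)) + (rec X. c.b.c.(X + X + X)) + (rec X. c.b.c.(X + X + X))) → ··c··> n3
  n3 = (rec X. c.b.c.(X + X + X)) + (rec X. c.b.c.(X + X + X)) + (rec X. c.b.c.(X + X + X)) → ··c··> n1
Bisimilarity quotient blocks:
  B0 = {m0, m3, n0, n3}
  B1 = {m1, n1}
  B2 = {m2, n2}
m0 ∈ B0, n0 ∈ B0 → same block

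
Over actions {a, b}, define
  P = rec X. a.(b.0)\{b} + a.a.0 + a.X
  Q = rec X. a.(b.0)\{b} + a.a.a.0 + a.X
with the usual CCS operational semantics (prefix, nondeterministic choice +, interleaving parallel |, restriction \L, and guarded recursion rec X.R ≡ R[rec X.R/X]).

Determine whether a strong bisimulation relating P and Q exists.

NO

Reachable graph of P (4 states):
  u0 = rec X. a.(b.0)\{b} + a.a.0 + a.X :: ··a··> u0, ··a··> u1, ··a··> u2
  u1 = (b.0)\{b} :: ·
  u2 = a.0 :: ··a··> u3
  u3 = 0 :: ·
Reachable graph of Q (5 states):
  v0 = rec X. a.(b.0)\{b} + a.a.a.0 + a.X :: ··a··> v0, ··a··> v1, ··a··> v2
  v1 = (b.0)\{b} :: ·
  v2 = a.a.0 :: ··a··> v3
  v3 = a.0 :: ··a··> v4
  v4 = 0 :: ·
Partition-refinement fixed point:
  B0 = {u0}
  B1 = {u1, u3, v1, v4}
  B2 = {u2, v3}
  B3 = {v0}
  B4 = {v2}
u0 ∈ B0, v0 ∈ B3 → different blocks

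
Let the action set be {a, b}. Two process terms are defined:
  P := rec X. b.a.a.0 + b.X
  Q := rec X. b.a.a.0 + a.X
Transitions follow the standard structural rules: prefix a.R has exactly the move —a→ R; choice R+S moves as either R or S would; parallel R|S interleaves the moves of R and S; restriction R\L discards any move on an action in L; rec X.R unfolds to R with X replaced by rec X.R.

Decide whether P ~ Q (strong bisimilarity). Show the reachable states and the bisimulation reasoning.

NO

Reachable graph of P (4 states):
  s0 = rec X. b.a.a.0 + b.X → -b-> s0, -b-> s1
  s1 = a.a.0 → -a-> s2
  s2 = a.0 → -a-> s3
  s3 = 0 → deadlocked
Reachable graph of Q (4 states):
  t0 = rec X. b.a.a.0 + a.X → -a-> t0, -b-> t1
  t1 = a.a.0 → -a-> t2
  t2 = a.0 → -a-> t3
  t3 = 0 → deadlocked
Bisimilarity quotient blocks:
  B0 = {s0}
  B1 = {s1, t1}
  B2 = {s2, t2}
  B3 = {s3, t3}
  B4 = {t0}
s0 ∈ B0, t0 ∈ B4 → different blocks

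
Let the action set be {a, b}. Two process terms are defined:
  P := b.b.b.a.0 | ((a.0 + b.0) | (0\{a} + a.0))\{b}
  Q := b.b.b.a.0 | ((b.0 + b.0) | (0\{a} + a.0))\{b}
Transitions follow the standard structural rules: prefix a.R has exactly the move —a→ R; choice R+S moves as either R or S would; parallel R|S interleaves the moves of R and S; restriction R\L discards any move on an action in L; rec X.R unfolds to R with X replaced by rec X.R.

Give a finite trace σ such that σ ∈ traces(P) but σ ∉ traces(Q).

aa

Reachable graph of P (20 states):
  p0 = b.b.b.a.0 | ((a.0 + b.0) | (0\{a} + a.0))\{b} → =a=> p1, =a=> p2, =b=> p3
  p1 = b.b.b.a.0 | ((a.0 + b.0) | 0)\{b} → =a=> p4, =b=> p5
  p2 = b.b.b.a.0 | (0 | (0\{a} + a.0))\{b} → =a=> p4, =b=> p6
  p3 = b.b.a.0 | ((a.0 + b.0) | (0\{a} + a.0))\{b} → =a=> p5, =a=> p6, =b=> p7
  p4 = b.b.b.a.0 | (0 | 0)\{b} → =b=> p8
  p5 = b.b.a.0 | ((a.0 + b.0) | 0)\{b} → =a=> p8, =b=> p9
  p6 = b.b.a.0 | (0 | (0\{a} + a.0))\{b} → =a=> p8, =b=> p10
  p7 = b.a.0 | ((a.0 + b.0) | (0\{a} + a.0))\{b} → =a=> p10, =a=> p9, =b=> p11
  p8 = b.b.a.0 | (0 | 0)\{b} → =b=> p12
  p9 = b.a.0 | ((a.0 + b.0) | 0)\{b} → =a=> p12, =b=> p13
  p10 = b.a.0 | (0 | (0\{a} + a.0))\{b} → =a=> p12, =b=> p14
  p11 = a.0 | ((a.0 + b.0) | (0\{a} + a.0))\{b} → =a=> p13, =a=> p14, =a=> p15
  p12 = b.a.0 | (0 | 0)\{b} → =b=> p16
  p13 = a.0 | ((a.0 + b.0) | 0)\{b} → =a=> p16, =a=> p17
  p14 = a.0 | (0 | (0\{a} + a.0))\{b} → =a=> p16, =a=> p18
  p15 = 0 | ((a.0 + b.0) | (0\{a} + a.0))\{b} → =a=> p17, =a=> p18
  p16 = a.0 | (0 | 0)\{b} → =a=> p19
  p17 = 0 | ((a.0 + b.0) | 0)\{b} → =a=> p19
  p18 = 0 | (0 | (0\{a} + a.0))\{b} → =a=> p19
  p19 = 0 | (0 | 0)\{b} → deadlocked
Reachable graph of Q (10 states):
  q0 = b.b.b.a.0 | ((b.0 + b.0) | (0\{a} + a.0))\{b} → =a=> q1, =b=> q2
  q1 = b.b.b.a.0 | ((b.0 + b.0) | 0)\{b} → =b=> q3
  q2 = b.b.a.0 | ((b.0 + b.0) | (0\{a} + a.0))\{b} → =a=> q3, =b=> q4
  q3 = b.b.a.0 | ((b.0 + b.0) | 0)\{b} → =b=> q5
  q4 = b.a.0 | ((b.0 + b.0) | (0\{a} + a.0))\{b} → =a=> q5, =b=> q6
  q5 = b.a.0 | ((b.0 + b.0) | 0)\{b} → =b=> q7
  q6 = a.0 | ((b.0 + b.0) | (0\{a} + a.0))\{b} → =a=> q7, =a=> q8
  q7 = a.0 | ((b.0 + b.0) | 0)\{b} → =a=> q9
  q8 = 0 | ((b.0 + b.0) | (0\{a} + a.0))\{b} → =a=> q9
  q9 = 0 | ((b.0 + b.0) | 0)\{b} → deadlocked
Run σ = ⟨aa⟩ on P: start {p0}
  step 1 (a): {p1, p2}
  step 2 (a): {p4}
  ✓ P
Run σ = ⟨aa⟩ on Q: start {q0}
  step 1 (a): {q1}
  step 2 (a): ∅ (Q stuck)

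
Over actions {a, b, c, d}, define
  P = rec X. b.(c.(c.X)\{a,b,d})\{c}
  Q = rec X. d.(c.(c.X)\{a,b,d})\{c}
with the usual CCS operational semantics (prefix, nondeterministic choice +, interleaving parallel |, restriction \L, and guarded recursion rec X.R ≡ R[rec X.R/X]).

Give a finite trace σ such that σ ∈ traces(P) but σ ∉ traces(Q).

b

LTS(P): 2 reachable states
  s0 = rec X. b.(c.(c.X)\{a,b,d})\{c} → ··b··> s1
  s1 = (c.(c.(rec X. b.(c.(c.X)\{a,b,d})\{c}))\{a,b,d})\{c} → ∅
LTS(Q): 2 reachable states
  t0 = rec X. d.(c.(c.X)\{a,b,d})\{c} → ··d··> t1
  t1 = (c.(c.(rec X. d.(c.(c.X)\{a,b,d})\{c}))\{a,b,d})\{c} → ∅
Executing b from P (initial set {s0}):
  step 1 (b): {s1}
  — P admits the full trace.
Executing b from Q (initial set {t0}):
  step 1 (b): ∅ (Q stuck)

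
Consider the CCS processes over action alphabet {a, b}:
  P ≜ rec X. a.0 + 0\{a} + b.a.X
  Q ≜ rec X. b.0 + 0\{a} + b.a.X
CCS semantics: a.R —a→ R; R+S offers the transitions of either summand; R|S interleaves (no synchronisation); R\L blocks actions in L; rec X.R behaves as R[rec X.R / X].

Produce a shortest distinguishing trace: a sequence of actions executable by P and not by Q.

Reachable graph of P (3 states):
  s0 = rec X. a.0 + 0\{a} + b.a.X → ··a··> s1, ··b··> s2
  s1 = 0 → (no moves)
  s2 = a.(rec X. a.0 + 0\{a} + b.a.X) → ··a··> s0
Reachable graph of Q (3 states):
  t0 = rec X. b.0 + 0\{a} + b.a.X → ··b··> t1, ··b··> t2
  t1 = 0 → (no moves)
  t2 = a.(rec X. b.0 + 0\{a} + b.a.X) → ··a··> t0
Executing a from P (initial set {s0}):
  after a @ step 1: {s1}
  — P admits the full trace.
Executing a from Q (initial set {t0}):
  after a @ step 1: no successor for Q

a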